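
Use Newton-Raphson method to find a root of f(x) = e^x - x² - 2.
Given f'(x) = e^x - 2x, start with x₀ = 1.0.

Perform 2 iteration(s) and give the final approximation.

f(x) = e^x - x² - 2
f'(x) = e^x - 2x
x₀ = 1.0

Newton-Raphson formula: x_{n+1} = x_n - f(x_n)/f'(x_n)

Iteration 1:
  f(1.000000) = -0.281718
  f'(1.000000) = 0.718282
  x_1 = 1.000000 - (-0.281718)/0.718282 = 1.392211
Iteration 2:
  f(1.392211) = 0.085485
  f'(1.392211) = 1.239315
  x_2 = 1.392211 - 0.085485/1.239315 = 1.323233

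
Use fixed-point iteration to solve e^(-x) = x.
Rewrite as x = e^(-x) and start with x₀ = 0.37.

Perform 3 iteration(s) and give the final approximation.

Equation: e^(-x) = x
Fixed-point form: x = e^(-x)
x₀ = 0.37

x_1 = g(0.370000) = 0.690734
x_2 = g(0.690734) = 0.501208
x_3 = g(0.501208) = 0.605798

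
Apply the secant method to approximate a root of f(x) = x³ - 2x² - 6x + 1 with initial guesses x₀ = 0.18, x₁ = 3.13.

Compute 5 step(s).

f(x) = x³ - 2x² - 6x + 1
x₀ = 0.18, x₁ = 3.13

Secant formula: x_{n+1} = x_n - f(x_n)(x_n - x_{n-1})/(f(x_n) - f(x_{n-1}))

Iteration 1:
  f(0.180000) = -0.138968
  f(3.130000) = -6.709503
  x_2 = 3.130000 - (-6.709503)×(3.130000 - 0.180000)/(-6.709503 - (-0.138968))
       = 0.117607
Iteration 2:
  f(3.130000) = -6.709503
  f(0.117607) = 0.268322
  x_3 = 0.117607 - 0.268322×(0.117607 - 3.130000)/(0.268322 - (-6.709503))
       = 0.233444
Iteration 3:
  f(0.117607) = 0.268322
  f(0.233444) = -0.496935
  x_4 = 0.233444 - (-0.496935)×(0.233444 - 0.117607)/(-0.496935 - 0.268322)
       = 0.158223
Iteration 4:
  f(0.233444) = -0.496935
  f(0.158223) = 0.004554
  x_5 = 0.158223 - 0.004554×(0.158223 - 0.233444)/(0.004554 - (-0.496935))
       = 0.158906
Iteration 5:
  f(0.158223) = 0.004554
  f(0.158906) = 0.000074
  x_6 = 0.158906 - 0.000074×(0.158906 - 0.158223)/(0.000074 - 0.004554)
       = 0.158917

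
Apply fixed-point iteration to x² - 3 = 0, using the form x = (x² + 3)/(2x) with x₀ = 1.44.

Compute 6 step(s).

Equation: x² - 3 = 0
Fixed-point form: x = (x² + 3)/(2x)
x₀ = 1.44

x_1 = g(1.440000) = 1.761667
x_2 = g(1.761667) = 1.732300
x_3 = g(1.732300) = 1.732051
x_4 = g(1.732051) = 1.732051
x_5 = g(1.732051) = 1.732051
x_6 = g(1.732051) = 1.732051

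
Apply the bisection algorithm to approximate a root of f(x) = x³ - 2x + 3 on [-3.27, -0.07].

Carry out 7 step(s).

f(x) = x³ - 2x + 3
Initial interval: [-3.27, -0.07]

Iteration 1:
  c_1 = (-3.270000 + (-0.070000))/2 = -1.670000
  f(c_1) = f(-1.670000) = 1.682537
  f(a) × f(c) < 0, new interval: [-3.270000, -1.670000]
Iteration 2:
  c_2 = (-3.270000 + (-1.670000))/2 = -2.470000
  f(c_2) = f(-2.470000) = -7.129223
  f(a) × f(c) ≥ 0, new interval: [-2.470000, -1.670000]
Iteration 3:
  c_3 = (-2.470000 + (-1.670000))/2 = -2.070000
  f(c_3) = f(-2.070000) = -1.729743
  f(a) × f(c) ≥ 0, new interval: [-2.070000, -1.670000]
Iteration 4:
  c_4 = (-2.070000 + (-1.670000))/2 = -1.870000
  f(c_4) = f(-1.870000) = 0.200797
  f(a) × f(c) < 0, new interval: [-2.070000, -1.870000]
Iteration 5:
  c_5 = (-2.070000 + (-1.870000))/2 = -1.970000
  f(c_5) = f(-1.970000) = -0.705373
  f(a) × f(c) ≥ 0, new interval: [-1.970000, -1.870000]
Iteration 6:
  c_6 = (-1.970000 + (-1.870000))/2 = -1.920000
  f(c_6) = f(-1.920000) = -0.237888
  f(a) × f(c) ≥ 0, new interval: [-1.920000, -1.870000]
Iteration 7:
  c_7 = (-1.920000 + (-1.870000))/2 = -1.895000
  f(c_7) = f(-1.895000) = -0.014992
  f(a) × f(c) ≥ 0, new interval: [-1.895000, -1.870000]

After 7 iteration(s), the approximation is c_7 = -1.895000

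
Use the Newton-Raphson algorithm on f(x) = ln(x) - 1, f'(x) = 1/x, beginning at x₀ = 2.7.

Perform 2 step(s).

f(x) = ln(x) - 1
f'(x) = 1/x
x₀ = 2.7

Newton-Raphson formula: x_{n+1} = x_n - f(x_n)/f'(x_n)

Iteration 1:
  f(2.700000) = -0.006748
  f'(2.700000) = 0.370370
  x_1 = 2.700000 - (-0.006748)/0.370370 = 2.718220
Iteration 2:
  f(2.718220) = -0.000023
  f'(2.718220) = 0.367888
  x_2 = 2.718220 - (-0.000023)/0.367888 = 2.718282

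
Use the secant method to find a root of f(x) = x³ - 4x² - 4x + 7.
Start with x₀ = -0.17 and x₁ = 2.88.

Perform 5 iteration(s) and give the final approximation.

f(x) = x³ - 4x² - 4x + 7
x₀ = -0.17, x₁ = 2.88

Secant formula: x_{n+1} = x_n - f(x_n)(x_n - x_{n-1})/(f(x_n) - f(x_{n-1}))

Iteration 1:
  f(-0.170000) = 7.559487
  f(2.880000) = -13.809728
  x_2 = 2.880000 - (-13.809728)×(2.880000 - (-0.170000))/(-13.809728 - 7.559487)
       = 0.908956
Iteration 2:
  f(2.880000) = -13.809728
  f(0.908956) = 0.810355
  x_3 = 0.908956 - 0.810355×(0.908956 - 2.880000)/(0.810355 - (-13.809728))
       = 1.018206
Iteration 3:
  f(0.908956) = 0.810355
  f(1.018206) = -0.164178
  x_4 = 1.018206 - (-0.164178)×(1.018206 - 0.908956)/(-0.164178 - 0.810355)
       = 0.999801
Iteration 4:
  f(1.018206) = -0.164178
  f(0.999801) = 0.001794
  x_5 = 0.999801 - 0.001794×(0.999801 - 1.018206)/(0.001794 - (-0.164178))
       = 1.000000
Iteration 5:
  f(0.999801) = 0.001794
  f(1.000000) = 0.000004
  x_6 = 1.000000 - 0.000004×(1.000000 - 0.999801)/(0.000004 - 0.001794)
       = 1.000000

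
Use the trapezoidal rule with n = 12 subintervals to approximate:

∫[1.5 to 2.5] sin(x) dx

f(x) = sin(x)
a = 1.5, b = 2.5, n = 12
h = (b - a)/n = 0.083333

Trapezoidal rule: (h/2)[f(x₀) + 2f(x₁) + 2f(x₂) + ... + f(xₙ)]

x_0 = 1.5000, f(x_0) = 0.997495, coefficient = 1
x_1 = 1.5833, f(x_1) = 0.999921, coefficient = 2
x_2 = 1.6667, f(x_2) = 0.995408, coefficient = 2
x_3 = 1.7500, f(x_3) = 0.983986, coefficient = 2
x_4 = 1.8333, f(x_4) = 0.965735, coefficient = 2
x_5 = 1.9167, f(x_5) = 0.940781, coefficient = 2
x_6 = 2.0000, f(x_6) = 0.909297, coefficient = 2
x_7 = 2.0833, f(x_7) = 0.871503, coefficient = 2
x_8 = 2.1667, f(x_8) = 0.827660, coefficient = 2
x_9 = 2.2500, f(x_9) = 0.778073, coefficient = 2
x_10 = 2.3333, f(x_10) = 0.723086, coefficient = 2
x_11 = 2.4167, f(x_11) = 0.663080, coefficient = 2
x_12 = 2.5000, f(x_12) = 0.598472, coefficient = 1

I ≈ (0.083333/2) × 20.913029 = 0.871376
Exact value: 0.871881
Error: 0.000505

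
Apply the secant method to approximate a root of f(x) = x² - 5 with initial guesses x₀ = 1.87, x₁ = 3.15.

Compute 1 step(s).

f(x) = x² - 5
x₀ = 1.87, x₁ = 3.15

Secant formula: x_{n+1} = x_n - f(x_n)(x_n - x_{n-1})/(f(x_n) - f(x_{n-1}))

Iteration 1:
  f(1.870000) = -1.503100
  f(3.150000) = 4.922500
  x_2 = 3.150000 - 4.922500×(3.150000 - 1.870000)/(4.922500 - (-1.503100))
       = 2.169422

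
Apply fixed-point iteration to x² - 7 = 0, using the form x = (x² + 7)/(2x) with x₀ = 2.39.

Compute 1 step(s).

Equation: x² - 7 = 0
Fixed-point form: x = (x² + 7)/(2x)
x₀ = 2.39

x_1 = g(2.390000) = 2.659435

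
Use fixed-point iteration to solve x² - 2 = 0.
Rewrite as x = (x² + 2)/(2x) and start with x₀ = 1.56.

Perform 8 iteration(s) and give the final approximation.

Equation: x² - 2 = 0
Fixed-point form: x = (x² + 2)/(2x)
x₀ = 1.56

x_1 = g(1.560000) = 1.421026
x_2 = g(1.421026) = 1.414230
x_3 = g(1.414230) = 1.414214
x_4 = g(1.414214) = 1.414214
x_5 = g(1.414214) = 1.414214
x_6 = g(1.414214) = 1.414214
x_7 = g(1.414214) = 1.414214
x_8 = g(1.414214) = 1.414214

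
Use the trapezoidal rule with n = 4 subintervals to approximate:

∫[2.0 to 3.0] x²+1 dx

f(x) = x²+1
a = 2.0, b = 3.0, n = 4
h = (b - a)/n = 0.250000

Trapezoidal rule: (h/2)[f(x₀) + 2f(x₁) + 2f(x₂) + ... + f(xₙ)]

x_0 = 2.0000, f(x_0) = 5.000000, coefficient = 1
x_1 = 2.2500, f(x_1) = 6.062500, coefficient = 2
x_2 = 2.5000, f(x_2) = 7.250000, coefficient = 2
x_3 = 2.7500, f(x_3) = 8.562500, coefficient = 2
x_4 = 3.0000, f(x_4) = 10.000000, coefficient = 1

I ≈ (0.250000/2) × 58.750000 = 7.343750
Exact value: 7.333333
Error: 0.010417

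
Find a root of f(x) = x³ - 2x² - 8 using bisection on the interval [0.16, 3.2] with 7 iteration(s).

f(x) = x³ - 2x² - 8
Initial interval: [0.16, 3.2]

Iteration 1:
  c_1 = (0.160000 + 3.200000)/2 = 1.680000
  f(c_1) = f(1.680000) = -8.903168
  f(a) × f(c) ≥ 0, new interval: [1.680000, 3.200000]
Iteration 2:
  c_2 = (1.680000 + 3.200000)/2 = 2.440000
  f(c_2) = f(2.440000) = -5.380416
  f(a) × f(c) ≥ 0, new interval: [2.440000, 3.200000]
Iteration 3:
  c_3 = (2.440000 + 3.200000)/2 = 2.820000
  f(c_3) = f(2.820000) = -1.479032
  f(a) × f(c) ≥ 0, new interval: [2.820000, 3.200000]
Iteration 4:
  c_4 = (2.820000 + 3.200000)/2 = 3.010000
  f(c_4) = f(3.010000) = 1.150701
  f(a) × f(c) < 0, new interval: [2.820000, 3.010000]
Iteration 5:
  c_5 = (2.820000 + 3.010000)/2 = 2.915000
  f(c_5) = f(2.915000) = -0.225039
  f(a) × f(c) ≥ 0, new interval: [2.915000, 3.010000]
Iteration 6:
  c_6 = (2.915000 + 3.010000)/2 = 2.962500
  f(c_6) = f(2.962500) = 0.447291
  f(a) × f(c) < 0, new interval: [2.915000, 2.962500]
Iteration 7:
  c_7 = (2.915000 + 2.962500)/2 = 2.938750
  f(c_7) = f(2.938750) = 0.107281
  f(a) × f(c) < 0, new interval: [2.915000, 2.938750]

After 7 iteration(s), the approximation is c_7 = 2.938750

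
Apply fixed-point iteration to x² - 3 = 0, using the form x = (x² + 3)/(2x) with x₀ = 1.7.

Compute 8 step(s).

Equation: x² - 3 = 0
Fixed-point form: x = (x² + 3)/(2x)
x₀ = 1.7

x_1 = g(1.700000) = 1.732353
x_2 = g(1.732353) = 1.732051
x_3 = g(1.732051) = 1.732051
x_4 = g(1.732051) = 1.732051
x_5 = g(1.732051) = 1.732051
x_6 = g(1.732051) = 1.732051
x_7 = g(1.732051) = 1.732051
x_8 = g(1.732051) = 1.732051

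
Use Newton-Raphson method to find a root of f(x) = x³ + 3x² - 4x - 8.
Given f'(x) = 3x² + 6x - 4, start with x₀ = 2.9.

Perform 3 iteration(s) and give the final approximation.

f(x) = x³ + 3x² - 4x - 8
f'(x) = 3x² + 6x - 4
x₀ = 2.9

Newton-Raphson formula: x_{n+1} = x_n - f(x_n)/f'(x_n)

Iteration 1:
  f(2.900000) = 30.019000
  f'(2.900000) = 38.630000
  x_1 = 2.900000 - 30.019000/38.630000 = 2.122910
Iteration 2:
  f(2.122910) = 6.596011
  f'(2.122910) = 22.257694
  x_2 = 2.122910 - 6.596011/22.257694 = 1.826562
Iteration 3:
  f(1.826562) = 0.796753
  f'(1.826562) = 16.968362
  x_3 = 1.826562 - 0.796753/16.968362 = 1.779607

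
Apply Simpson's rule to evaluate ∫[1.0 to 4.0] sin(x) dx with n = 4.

f(x) = sin(x)
a = 1.0, b = 4.0, n = 4
h = (b - a)/n = 0.750000

Simpson's rule: (h/3)[f(x₀) + 4f(x₁) + 2f(x₂) + ... + f(xₙ)]

x_0 = 1.0000, f(x_0) = 0.841471, coefficient = 1
x_1 = 1.7500, f(x_1) = 0.983986, coefficient = 4
x_2 = 2.5000, f(x_2) = 0.598472, coefficient = 2
x_3 = 3.2500, f(x_3) = -0.108195, coefficient = 4
x_4 = 4.0000, f(x_4) = -0.756802, coefficient = 1

I ≈ (0.750000/3) × 4.784776 = 1.196194
Exact value: 1.193946
Error: 0.002248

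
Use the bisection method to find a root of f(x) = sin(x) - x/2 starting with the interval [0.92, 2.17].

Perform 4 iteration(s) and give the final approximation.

f(x) = sin(x) - x/2
Initial interval: [0.92, 2.17]

Iteration 1:
  c_1 = (0.920000 + 2.170000)/2 = 1.545000
  f(c_1) = f(1.545000) = 0.227167
  f(a) × f(c) ≥ 0, new interval: [1.545000, 2.170000]
Iteration 2:
  c_2 = (1.545000 + 2.170000)/2 = 1.857500
  f(c_2) = f(1.857500) = 0.030431
  f(a) × f(c) ≥ 0, new interval: [1.857500, 2.170000]
Iteration 3:
  c_3 = (1.857500 + 2.170000)/2 = 2.013750
  f(c_3) = f(2.013750) = -0.103385
  f(a) × f(c) < 0, new interval: [1.857500, 2.013750]
Iteration 4:
  c_4 = (1.857500 + 2.013750)/2 = 1.935625
  f(c_4) = f(1.935625) = -0.033628
  f(a) × f(c) < 0, new interval: [1.857500, 1.935625]

After 4 iteration(s), the approximation is c_4 = 1.935625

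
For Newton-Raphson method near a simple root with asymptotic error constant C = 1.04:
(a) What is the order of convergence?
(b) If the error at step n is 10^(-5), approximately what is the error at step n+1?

(a) Newton-Raphson has quadratic (order 2) convergence near simple roots.
    This means |e_{n+1}| ≈ C|e_n|².

(b) With |e_n| = 10^(-5) and C = 1.04:
    |e_{n+1}| ≈ 1.04 × (10^(-5))² = 1.04 × 10^(-10)

(a) 2 (quadratic); (b) |e_{n+1}| ≈ 1.040e-10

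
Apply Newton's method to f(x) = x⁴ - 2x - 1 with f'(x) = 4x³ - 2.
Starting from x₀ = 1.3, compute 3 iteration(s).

f(x) = x⁴ - 2x - 1
f'(x) = 4x³ - 2
x₀ = 1.3

Newton-Raphson formula: x_{n+1} = x_n - f(x_n)/f'(x_n)

Iteration 1:
  f(1.300000) = -0.743900
  f'(1.300000) = 6.788000
  x_1 = 1.300000 - (-0.743900)/6.788000 = 1.409590
Iteration 2:
  f(1.409590) = 0.128771
  f'(1.409590) = 9.203116
  x_2 = 1.409590 - 0.128771/9.203116 = 1.395598
Iteration 3:
  f(1.395598) = 0.002319
  f'(1.395598) = 8.872799
  x_3 = 1.395598 - 0.002319/8.872799 = 1.395337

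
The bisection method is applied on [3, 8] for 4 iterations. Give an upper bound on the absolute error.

Bisection error bound: |error| ≤ (b-a)/2^n
|error| ≤ (8 - 3)/2^4 = 5/2^4
|error| ≤ 0.3125000000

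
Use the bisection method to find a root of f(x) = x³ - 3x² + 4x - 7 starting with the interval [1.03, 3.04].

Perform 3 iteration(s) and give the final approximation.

f(x) = x³ - 3x² + 4x - 7
Initial interval: [1.03, 3.04]

Iteration 1:
  c_1 = (1.030000 + 3.040000)/2 = 2.035000
  f(c_1) = f(2.035000) = -2.856282
  f(a) × f(c) ≥ 0, new interval: [2.035000, 3.040000]
Iteration 2:
  c_2 = (2.035000 + 3.040000)/2 = 2.537500
  f(c_2) = f(2.537500) = 0.172006
  f(a) × f(c) < 0, new interval: [2.035000, 2.537500]
Iteration 3:
  c_3 = (2.035000 + 2.537500)/2 = 2.286250
  f(c_3) = f(2.286250) = -1.585728
  f(a) × f(c) ≥ 0, new interval: [2.286250, 2.537500]

After 3 iteration(s), the approximation is c_3 = 2.286250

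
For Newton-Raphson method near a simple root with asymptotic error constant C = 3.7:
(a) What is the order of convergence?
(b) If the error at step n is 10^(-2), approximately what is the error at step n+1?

(a) Newton-Raphson has quadratic (order 2) convergence near simple roots.
    This means |e_{n+1}| ≈ C|e_n|².

(b) With |e_n| = 10^(-2) and C = 3.7:
    |e_{n+1}| ≈ 3.7 × (10^(-2))² = 3.7 × 10^(-4)

(a) 2 (quadratic); (b) |e_{n+1}| ≈ 3.700e-04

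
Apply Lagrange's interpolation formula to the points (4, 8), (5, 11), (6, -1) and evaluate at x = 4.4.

Lagrange interpolation formula:
P(x) = Σ yᵢ × Lᵢ(x)
where Lᵢ(x) = Π_{j≠i} (x - xⱼ)/(xᵢ - xⱼ)

L_0(4.4) = (4.4 - 5)/(4 - 5) × (4.4 - 6)/(4 - 6) = 0.480000
L_1(4.4) = (4.4 - 4)/(5 - 4) × (4.4 - 6)/(5 - 6) = 0.640000
L_2(4.4) = (4.4 - 4)/(6 - 4) × (4.4 - 5)/(6 - 5) = -0.120000

P(4.4) = 8×L_0(4.4) + 11×L_1(4.4) + (-1)×L_2(4.4)
P(4.4) = 11.000000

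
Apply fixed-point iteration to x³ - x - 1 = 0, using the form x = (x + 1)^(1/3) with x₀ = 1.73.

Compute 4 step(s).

Equation: x³ - x - 1 = 0
Fixed-point form: x = (x + 1)^(1/3)
x₀ = 1.73

x_1 = g(1.730000) = 1.397615
x_2 = g(1.397615) = 1.338422
x_3 = g(1.338422) = 1.327316
x_4 = g(1.327316) = 1.325211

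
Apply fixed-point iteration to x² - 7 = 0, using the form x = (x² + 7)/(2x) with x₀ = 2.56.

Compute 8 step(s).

Equation: x² - 7 = 0
Fixed-point form: x = (x² + 7)/(2x)
x₀ = 2.56

x_1 = g(2.560000) = 2.647187
x_2 = g(2.647187) = 2.645752
x_3 = g(2.645752) = 2.645751
x_4 = g(2.645751) = 2.645751
x_5 = g(2.645751) = 2.645751
x_6 = g(2.645751) = 2.645751
x_7 = g(2.645751) = 2.645751
x_8 = g(2.645751) = 2.645751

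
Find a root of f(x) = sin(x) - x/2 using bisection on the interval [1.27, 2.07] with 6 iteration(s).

f(x) = sin(x) - x/2
Initial interval: [1.27, 2.07]

Iteration 1:
  c_1 = (1.270000 + 2.070000)/2 = 1.670000
  f(c_1) = f(1.670000) = 0.160083
  f(a) × f(c) ≥ 0, new interval: [1.670000, 2.070000]
Iteration 2:
  c_2 = (1.670000 + 2.070000)/2 = 1.870000
  f(c_2) = f(1.870000) = 0.020572
  f(a) × f(c) ≥ 0, new interval: [1.870000, 2.070000]
Iteration 3:
  c_3 = (1.870000 + 2.070000)/2 = 1.970000
  f(c_3) = f(1.970000) = -0.063629
  f(a) × f(c) < 0, new interval: [1.870000, 1.970000]
Iteration 4:
  c_4 = (1.870000 + 1.970000)/2 = 1.920000
  f(c_4) = f(1.920000) = -0.020355
  f(a) × f(c) < 0, new interval: [1.870000, 1.920000]
Iteration 5:
  c_5 = (1.870000 + 1.920000)/2 = 1.895000
  f(c_5) = f(1.895000) = 0.000405
  f(a) × f(c) ≥ 0, new interval: [1.895000, 1.920000]
Iteration 6:
  c_6 = (1.895000 + 1.920000)/2 = 1.907500
  f(c_6) = f(1.907500) = -0.009901
  f(a) × f(c) < 0, new interval: [1.895000, 1.907500]

After 6 iteration(s), the approximation is c_6 = 1.907500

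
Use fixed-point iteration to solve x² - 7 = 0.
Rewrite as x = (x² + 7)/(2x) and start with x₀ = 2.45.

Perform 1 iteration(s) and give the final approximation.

Equation: x² - 7 = 0
Fixed-point form: x = (x² + 7)/(2x)
x₀ = 2.45

x_1 = g(2.450000) = 2.653571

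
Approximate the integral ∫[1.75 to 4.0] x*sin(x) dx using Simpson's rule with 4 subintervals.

f(x) = x*sin(x)
a = 1.75, b = 4.0, n = 4
h = (b - a)/n = 0.562500

Simpson's rule: (h/3)[f(x₀) + 4f(x₁) + 2f(x₂) + ... + f(xₙ)]

x_0 = 1.7500, f(x_0) = 1.721975, coefficient = 1
x_1 = 2.3125, f(x_1) = 1.705050, coefficient = 4
x_2 = 2.8750, f(x_2) = 0.757407, coefficient = 2
x_3 = 3.4375, f(x_3) = -1.002402, coefficient = 4
x_4 = 4.0000, f(x_4) = -3.027210, coefficient = 1

I ≈ (0.562500/3) × 3.020170 = 0.566282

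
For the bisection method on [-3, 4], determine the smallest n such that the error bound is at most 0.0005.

We need (b-a)/2^n ≤ 0.0005
(4 - (-3))/2^n ≤ 0.0005
7/2^n ≤ 0.0005
2^n ≥ 14000
n ≥ log₂(14000) = 13.77
n ≥ 14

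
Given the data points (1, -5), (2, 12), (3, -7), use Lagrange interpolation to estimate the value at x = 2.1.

Lagrange interpolation formula:
P(x) = Σ yᵢ × Lᵢ(x)
where Lᵢ(x) = Π_{j≠i} (x - xⱼ)/(xᵢ - xⱼ)

L_0(2.1) = (2.1 - 2)/(1 - 2) × (2.1 - 3)/(1 - 3) = -0.045000
L_1(2.1) = (2.1 - 1)/(2 - 1) × (2.1 - 3)/(2 - 3) = 0.990000
L_2(2.1) = (2.1 - 1)/(3 - 1) × (2.1 - 2)/(3 - 2) = 0.055000

P(2.1) = (-5)×L_0(2.1) + 12×L_1(2.1) + (-7)×L_2(2.1)
P(2.1) = 11.720000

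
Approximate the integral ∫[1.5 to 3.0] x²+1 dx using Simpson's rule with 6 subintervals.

f(x) = x²+1
a = 1.5, b = 3.0, n = 6
h = (b - a)/n = 0.250000

Simpson's rule: (h/3)[f(x₀) + 4f(x₁) + 2f(x₂) + ... + f(xₙ)]

x_0 = 1.5000, f(x_0) = 3.250000, coefficient = 1
x_1 = 1.7500, f(x_1) = 4.062500, coefficient = 4
x_2 = 2.0000, f(x_2) = 5.000000, coefficient = 2
x_3 = 2.2500, f(x_3) = 6.062500, coefficient = 4
x_4 = 2.5000, f(x_4) = 7.250000, coefficient = 2
x_5 = 2.7500, f(x_5) = 8.562500, coefficient = 4
x_6 = 3.0000, f(x_6) = 10.000000, coefficient = 1

I ≈ (0.250000/3) × 112.500000 = 9.375000
Exact value: 9.375000
Error: 0.000000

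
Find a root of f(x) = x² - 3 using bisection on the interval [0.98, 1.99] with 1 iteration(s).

f(x) = x² - 3
Initial interval: [0.98, 1.99]

Iteration 1:
  c_1 = (0.980000 + 1.990000)/2 = 1.485000
  f(c_1) = f(1.485000) = -0.794775
  f(a) × f(c) ≥ 0, new interval: [1.485000, 1.990000]

After 1 iteration(s), the approximation is c_1 = 1.485000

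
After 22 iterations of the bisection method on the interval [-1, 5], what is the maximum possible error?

Bisection error bound: |error| ≤ (b-a)/2^n
|error| ≤ (5 - (-1))/2^22 = 6/2^22
|error| ≤ 0.0000014305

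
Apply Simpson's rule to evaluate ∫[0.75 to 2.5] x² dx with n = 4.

f(x) = x²
a = 0.75, b = 2.5, n = 4
h = (b - a)/n = 0.437500

Simpson's rule: (h/3)[f(x₀) + 4f(x₁) + 2f(x₂) + ... + f(xₙ)]

x_0 = 0.7500, f(x_0) = 0.562500, coefficient = 1
x_1 = 1.1875, f(x_1) = 1.410156, coefficient = 4
x_2 = 1.6250, f(x_2) = 2.640625, coefficient = 2
x_3 = 2.0625, f(x_3) = 4.253906, coefficient = 4
x_4 = 2.5000, f(x_4) = 6.250000, coefficient = 1

I ≈ (0.437500/3) × 34.750000 = 5.067708
Exact value: 5.067708
Error: 0.000000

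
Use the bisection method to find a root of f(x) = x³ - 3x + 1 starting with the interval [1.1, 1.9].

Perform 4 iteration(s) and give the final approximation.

f(x) = x³ - 3x + 1
Initial interval: [1.1, 1.9]

Iteration 1:
  c_1 = (1.100000 + 1.900000)/2 = 1.500000
  f(c_1) = f(1.500000) = -0.125000
  f(a) × f(c) ≥ 0, new interval: [1.500000, 1.900000]
Iteration 2:
  c_2 = (1.500000 + 1.900000)/2 = 1.700000
  f(c_2) = f(1.700000) = 0.813000
  f(a) × f(c) < 0, new interval: [1.500000, 1.700000]
Iteration 3:
  c_3 = (1.500000 + 1.700000)/2 = 1.600000
  f(c_3) = f(1.600000) = 0.296000
  f(a) × f(c) < 0, new interval: [1.500000, 1.600000]
Iteration 4:
  c_4 = (1.500000 + 1.600000)/2 = 1.550000
  f(c_4) = f(1.550000) = 0.073875
  f(a) × f(c) < 0, new interval: [1.500000, 1.550000]

After 4 iteration(s), the approximation is c_4 = 1.550000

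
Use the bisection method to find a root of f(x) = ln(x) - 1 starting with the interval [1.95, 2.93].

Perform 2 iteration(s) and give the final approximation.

f(x) = ln(x) - 1
Initial interval: [1.95, 2.93]

Iteration 1:
  c_1 = (1.950000 + 2.930000)/2 = 2.440000
  f(c_1) = f(2.440000) = -0.108002
  f(a) × f(c) ≥ 0, new interval: [2.440000, 2.930000]
Iteration 2:
  c_2 = (2.440000 + 2.930000)/2 = 2.685000
  f(c_2) = f(2.685000) = -0.012319
  f(a) × f(c) ≥ 0, new interval: [2.685000, 2.930000]

After 2 iteration(s), the approximation is c_2 = 2.685000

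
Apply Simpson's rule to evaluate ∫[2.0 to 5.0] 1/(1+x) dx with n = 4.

f(x) = 1/(1+x)
a = 2.0, b = 5.0, n = 4
h = (b - a)/n = 0.750000

Simpson's rule: (h/3)[f(x₀) + 4f(x₁) + 2f(x₂) + ... + f(xₙ)]

x_0 = 2.0000, f(x_0) = 0.333333, coefficient = 1
x_1 = 2.7500, f(x_1) = 0.266667, coefficient = 4
x_2 = 3.5000, f(x_2) = 0.222222, coefficient = 2
x_3 = 4.2500, f(x_3) = 0.190476, coefficient = 4
x_4 = 5.0000, f(x_4) = 0.166667, coefficient = 1

I ≈ (0.750000/3) × 2.773016 = 0.693254
Exact value: 0.693147
Error: 0.000107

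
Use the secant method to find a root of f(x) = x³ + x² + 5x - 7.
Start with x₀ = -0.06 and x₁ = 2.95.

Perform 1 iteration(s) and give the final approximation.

f(x) = x³ + x² + 5x - 7
x₀ = -0.06, x₁ = 2.95

Secant formula: x_{n+1} = x_n - f(x_n)(x_n - x_{n-1})/(f(x_n) - f(x_{n-1}))

Iteration 1:
  f(-0.060000) = -7.296616
  f(2.950000) = 42.124875
  x_2 = 2.950000 - 42.124875×(2.950000 - (-0.060000))/(42.124875 - (-7.296616))
       = 0.384398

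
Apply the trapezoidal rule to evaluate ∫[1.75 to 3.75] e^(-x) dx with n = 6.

f(x) = e^(-x)
a = 1.75, b = 3.75, n = 6
h = (b - a)/n = 0.333333

Trapezoidal rule: (h/2)[f(x₀) + 2f(x₁) + 2f(x₂) + ... + f(xₙ)]

x_0 = 1.7500, f(x_0) = 0.173774, coefficient = 1
x_1 = 2.0833, f(x_1) = 0.124514, coefficient = 2
x_2 = 2.4167, f(x_2) = 0.089219, coefficient = 2
x_3 = 2.7500, f(x_3) = 0.063928, coefficient = 2
x_4 = 3.0833, f(x_4) = 0.045806, coefficient = 2
x_5 = 3.4167, f(x_5) = 0.032822, coefficient = 2
x_6 = 3.7500, f(x_6) = 0.023518, coefficient = 1

I ≈ (0.333333/2) × 0.909869 = 0.151645
Exact value: 0.150256
Error: 0.001389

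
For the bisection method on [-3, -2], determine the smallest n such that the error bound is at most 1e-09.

We need (b-a)/2^n ≤ 1e-09
(-2 - (-3))/2^n ≤ 1e-09
1/2^n ≤ 1e-09
2^n ≥ 1000000000
n ≥ log₂(1000000000) = 29.90
n ≥ 30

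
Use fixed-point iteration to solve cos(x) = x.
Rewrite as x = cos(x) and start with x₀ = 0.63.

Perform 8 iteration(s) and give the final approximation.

Equation: cos(x) = x
Fixed-point form: x = cos(x)
x₀ = 0.63

x_1 = g(0.630000) = 0.808028
x_2 = g(0.808028) = 0.690926
x_3 = g(0.690926) = 0.770656
x_4 = g(0.770656) = 0.717454
x_5 = g(0.717454) = 0.753482
x_6 = g(0.753482) = 0.729311
x_7 = g(0.729311) = 0.745634
x_8 = g(0.745634) = 0.734658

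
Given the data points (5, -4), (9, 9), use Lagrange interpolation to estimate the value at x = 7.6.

Lagrange interpolation formula:
P(x) = Σ yᵢ × Lᵢ(x)
where Lᵢ(x) = Π_{j≠i} (x - xⱼ)/(xᵢ - xⱼ)

L_0(7.6) = (7.6 - 9)/(5 - 9) = 0.350000
L_1(7.6) = (7.6 - 5)/(9 - 5) = 0.650000

P(7.6) = (-4)×L_0(7.6) + 9×L_1(7.6)
P(7.6) = 4.450000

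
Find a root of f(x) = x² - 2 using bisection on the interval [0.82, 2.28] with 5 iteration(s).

f(x) = x² - 2
Initial interval: [0.82, 2.28]

Iteration 1:
  c_1 = (0.820000 + 2.280000)/2 = 1.550000
  f(c_1) = f(1.550000) = 0.402500
  f(a) × f(c) < 0, new interval: [0.820000, 1.550000]
Iteration 2:
  c_2 = (0.820000 + 1.550000)/2 = 1.185000
  f(c_2) = f(1.185000) = -0.595775
  f(a) × f(c) ≥ 0, new interval: [1.185000, 1.550000]
Iteration 3:
  c_3 = (1.185000 + 1.550000)/2 = 1.367500
  f(c_3) = f(1.367500) = -0.129944
  f(a) × f(c) ≥ 0, new interval: [1.367500, 1.550000]
Iteration 4:
  c_4 = (1.367500 + 1.550000)/2 = 1.458750
  f(c_4) = f(1.458750) = 0.127952
  f(a) × f(c) < 0, new interval: [1.367500, 1.458750]
Iteration 5:
  c_5 = (1.367500 + 1.458750)/2 = 1.413125
  f(c_5) = f(1.413125) = -0.003078
  f(a) × f(c) ≥ 0, new interval: [1.413125, 1.458750]

After 5 iteration(s), the approximation is c_5 = 1.413125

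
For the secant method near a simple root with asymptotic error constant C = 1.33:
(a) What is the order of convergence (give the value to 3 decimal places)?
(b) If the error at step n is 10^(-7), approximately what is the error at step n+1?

(a) Secant method has superlinear convergence with order φ = (1+√5)/2 ≈ 1.618.
    This means |e_{n+1}| ≈ C|e_n|^1.618.

(b) With |e_n| = 10^(-7) and C = 1.33:
    |e_{n+1}| ≈ 1.33 × (10^(-7))^1.618 = 1.33 × 10^(-11.33)

(a) ≈ 1.618 (golden ratio); (b) |e_{n+1}| ≈ 6.275e-12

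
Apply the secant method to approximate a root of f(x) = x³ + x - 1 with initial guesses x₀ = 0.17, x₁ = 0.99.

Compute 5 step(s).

f(x) = x³ + x - 1
x₀ = 0.17, x₁ = 0.99

Secant formula: x_{n+1} = x_n - f(x_n)(x_n - x_{n-1})/(f(x_n) - f(x_{n-1}))

Iteration 1:
  f(0.170000) = -0.825087
  f(0.990000) = 0.960299
  x_2 = 0.990000 - 0.960299×(0.990000 - 0.170000)/(0.960299 - (-0.825087))
       = 0.548950
Iteration 2:
  f(0.990000) = 0.960299
  f(0.548950) = -0.285627
  x_3 = 0.548950 - (-0.285627)×(0.548950 - 0.990000)/(-0.285627 - 0.960299)
       = 0.650060
Iteration 3:
  f(0.548950) = -0.285627
  f(0.650060) = -0.075239
  x_4 = 0.650060 - (-0.075239)×(0.650060 - 0.548950)/(-0.075239 - (-0.285627))
       = 0.686219
Iteration 4:
  f(0.650060) = -0.075239
  f(0.686219) = 0.009357
  x_5 = 0.686219 - 0.009357×(0.686219 - 0.650060)/(0.009357 - (-0.075239))
       = 0.682219
Iteration 5:
  f(0.686219) = 0.009357
  f(0.682219) = -0.000260
  x_6 = 0.682219 - (-0.000260)×(0.682219 - 0.686219)/(-0.000260 - 0.009357)
       = 0.682327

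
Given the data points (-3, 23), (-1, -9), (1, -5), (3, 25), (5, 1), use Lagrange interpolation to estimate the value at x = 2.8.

Lagrange interpolation formula:
P(x) = Σ yᵢ × Lᵢ(x)
where Lᵢ(x) = Π_{j≠i} (x - xⱼ)/(xᵢ - xⱼ)

L_0(2.8) = (2.8 - (-1))/(-3 - (-1)) × (2.8 - 1)/(-3 - 1) × (2.8 - 3)/(-3 - 3) × (2.8 - 5)/(-3 - 5) = 0.007838
L_1(2.8) = (2.8 - (-3))/(-1 - (-3)) × (2.8 - 1)/(-1 - 1) × (2.8 - 3)/(-1 - 3) × (2.8 - 5)/(-1 - 5) = -0.047850
L_2(2.8) = (2.8 - (-3))/(1 - (-3)) × (2.8 - (-1))/(1 - (-1)) × (2.8 - 3)/(1 - 3) × (2.8 - 5)/(1 - 5) = 0.151525
L_3(2.8) = (2.8 - (-3))/(3 - (-3)) × (2.8 - (-1))/(3 - (-1)) × (2.8 - 1)/(3 - 1) × (2.8 - 5)/(3 - 5) = 0.909150
L_4(2.8) = (2.8 - (-3))/(5 - (-3)) × (2.8 - (-1))/(5 - (-1)) × (2.8 - 1)/(5 - 1) × (2.8 - 3)/(5 - 3) = -0.020663

P(2.8) = 23×L_0(2.8) + (-9)×L_1(2.8) + (-5)×L_2(2.8) + 25×L_3(2.8) + 1×L_4(2.8)
P(2.8) = 22.561375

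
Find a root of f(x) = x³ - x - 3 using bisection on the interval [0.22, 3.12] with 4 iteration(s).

f(x) = x³ - x - 3
Initial interval: [0.22, 3.12]

Iteration 1:
  c_1 = (0.220000 + 3.120000)/2 = 1.670000
  f(c_1) = f(1.670000) = -0.012537
  f(a) × f(c) ≥ 0, new interval: [1.670000, 3.120000]
Iteration 2:
  c_2 = (1.670000 + 3.120000)/2 = 2.395000
  f(c_2) = f(2.395000) = 8.342780
  f(a) × f(c) < 0, new interval: [1.670000, 2.395000]
Iteration 3:
  c_3 = (1.670000 + 2.395000)/2 = 2.032500
  f(c_3) = f(2.032500) = 3.363872
  f(a) × f(c) < 0, new interval: [1.670000, 2.032500]
Iteration 4:
  c_4 = (1.670000 + 2.032500)/2 = 1.851250
  f(c_4) = f(1.851250) = 1.493218
  f(a) × f(c) < 0, new interval: [1.670000, 1.851250]

After 4 iteration(s), the approximation is c_4 = 1.851250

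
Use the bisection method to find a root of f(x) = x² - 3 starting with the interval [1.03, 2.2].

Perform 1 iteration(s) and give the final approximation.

f(x) = x² - 3
Initial interval: [1.03, 2.2]

Iteration 1:
  c_1 = (1.030000 + 2.200000)/2 = 1.615000
  f(c_1) = f(1.615000) = -0.391775
  f(a) × f(c) ≥ 0, new interval: [1.615000, 2.200000]

After 1 iteration(s), the approximation is c_1 = 1.615000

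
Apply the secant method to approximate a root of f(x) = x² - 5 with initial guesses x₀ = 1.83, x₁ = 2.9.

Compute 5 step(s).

f(x) = x² - 5
x₀ = 1.83, x₁ = 2.9

Secant formula: x_{n+1} = x_n - f(x_n)(x_n - x_{n-1})/(f(x_n) - f(x_{n-1}))

Iteration 1:
  f(1.830000) = -1.651100
  f(2.900000) = 3.410000
  x_2 = 2.900000 - 3.410000×(2.900000 - 1.830000)/(3.410000 - (-1.651100))
       = 2.179070
Iteration 2:
  f(2.900000) = 3.410000
  f(2.179070) = -0.251655
  x_3 = 2.179070 - (-0.251655)×(2.179070 - 2.900000)/(-0.251655 - 3.410000)
       = 2.228617
Iteration 3:
  f(2.179070) = -0.251655
  f(2.228617) = -0.033265
  x_4 = 2.228617 - (-0.033265)×(2.228617 - 2.179070)/(-0.033265 - (-0.251655))
       = 2.236164
Iteration 4:
  f(2.228617) = -0.033265
  f(2.236164) = 0.000431
  x_5 = 2.236164 - 0.000431×(2.236164 - 2.228617)/(0.000431 - (-0.033265))
       = 2.236068
Iteration 5:
  f(2.236164) = 0.000431
  f(2.236068) = -0.000001
  x_6 = 2.236068 - (-0.000001)×(2.236068 - 2.236164)/(-0.000001 - 0.000431)
       = 2.236068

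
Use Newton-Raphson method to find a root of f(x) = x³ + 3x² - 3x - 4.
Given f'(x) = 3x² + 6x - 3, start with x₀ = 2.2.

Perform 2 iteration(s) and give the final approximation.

f(x) = x³ + 3x² - 3x - 4
f'(x) = 3x² + 6x - 3
x₀ = 2.2

Newton-Raphson formula: x_{n+1} = x_n - f(x_n)/f'(x_n)

Iteration 1:
  f(2.200000) = 14.568000
  f'(2.200000) = 24.720000
  x_1 = 2.200000 - 14.568000/24.720000 = 1.610680
Iteration 2:
  f(1.610680) = 3.129396
  f'(1.610680) = 14.446944
  x_2 = 1.610680 - 3.129396/14.446944 = 1.394067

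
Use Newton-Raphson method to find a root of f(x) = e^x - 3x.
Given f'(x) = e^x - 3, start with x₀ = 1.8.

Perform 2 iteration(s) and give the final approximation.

f(x) = e^x - 3x
f'(x) = e^x - 3
x₀ = 1.8

Newton-Raphson formula: x_{n+1} = x_n - f(x_n)/f'(x_n)

Iteration 1:
  f(1.800000) = 0.649647
  f'(1.800000) = 3.049647
  x_1 = 1.800000 - 0.649647/3.049647 = 1.586976
Iteration 2:
  f(1.586976) = 0.128015
  f'(1.586976) = 1.888943
  x_2 = 1.586976 - 0.128015/1.888943 = 1.519206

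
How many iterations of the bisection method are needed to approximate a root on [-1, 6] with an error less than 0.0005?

We need (b-a)/2^n ≤ 0.0005
(6 - (-1))/2^n ≤ 0.0005
7/2^n ≤ 0.0005
2^n ≥ 14000
n ≥ log₂(14000) = 13.77
n ≥ 14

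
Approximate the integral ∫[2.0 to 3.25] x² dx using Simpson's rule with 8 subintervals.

f(x) = x²
a = 2.0, b = 3.25, n = 8
h = (b - a)/n = 0.156250

Simpson's rule: (h/3)[f(x₀) + 4f(x₁) + 2f(x₂) + ... + f(xₙ)]

x_0 = 2.0000, f(x_0) = 4.000000, coefficient = 1
x_1 = 2.1562, f(x_1) = 4.649414, coefficient = 4
x_2 = 2.3125, f(x_2) = 5.347656, coefficient = 2
x_3 = 2.4688, f(x_3) = 6.094727, coefficient = 4
x_4 = 2.6250, f(x_4) = 6.890625, coefficient = 2
x_5 = 2.7812, f(x_5) = 7.735352, coefficient = 4
x_6 = 2.9375, f(x_6) = 8.628906, coefficient = 2
x_7 = 3.0938, f(x_7) = 9.571289, coefficient = 4
x_8 = 3.2500, f(x_8) = 10.562500, coefficient = 1

I ≈ (0.156250/3) × 168.500000 = 8.776042
Exact value: 8.776042
Error: 0.000000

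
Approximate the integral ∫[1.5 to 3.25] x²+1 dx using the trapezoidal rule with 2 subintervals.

f(x) = x²+1
a = 1.5, b = 3.25, n = 2
h = (b - a)/n = 0.875000

Trapezoidal rule: (h/2)[f(x₀) + 2f(x₁) + 2f(x₂) + ... + f(xₙ)]

x_0 = 1.5000, f(x_0) = 3.250000, coefficient = 1
x_1 = 2.3750, f(x_1) = 6.640625, coefficient = 2
x_2 = 3.2500, f(x_2) = 11.562500, coefficient = 1

I ≈ (0.875000/2) × 28.093750 = 12.291016
Exact value: 12.067708
Error: 0.223307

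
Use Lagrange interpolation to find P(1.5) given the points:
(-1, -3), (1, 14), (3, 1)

Lagrange interpolation formula:
P(x) = Σ yᵢ × Lᵢ(x)
where Lᵢ(x) = Π_{j≠i} (x - xⱼ)/(xᵢ - xⱼ)

L_0(1.5) = (1.5 - 1)/(-1 - 1) × (1.5 - 3)/(-1 - 3) = -0.093750
L_1(1.5) = (1.5 - (-1))/(1 - (-1)) × (1.5 - 3)/(1 - 3) = 0.937500
L_2(1.5) = (1.5 - (-1))/(3 - (-1)) × (1.5 - 1)/(3 - 1) = 0.156250

P(1.5) = (-3)×L_0(1.5) + 14×L_1(1.5) + 1×L_2(1.5)
P(1.5) = 13.562500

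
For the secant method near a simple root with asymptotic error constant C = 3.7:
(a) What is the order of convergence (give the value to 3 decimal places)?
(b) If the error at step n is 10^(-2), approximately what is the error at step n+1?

(a) Secant method has superlinear convergence with order φ = (1+√5)/2 ≈ 1.618.
    This means |e_{n+1}| ≈ C|e_n|^1.618.

(b) With |e_n| = 10^(-2) and C = 3.7:
    |e_{n+1}| ≈ 3.7 × (10^(-2))^1.618 = 3.7 × 10^(-3.24)

(a) ≈ 1.618 (golden ratio); (b) |e_{n+1}| ≈ 2.148e-03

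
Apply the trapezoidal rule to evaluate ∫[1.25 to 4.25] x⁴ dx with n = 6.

f(x) = x⁴
a = 1.25, b = 4.25, n = 6
h = (b - a)/n = 0.500000

Trapezoidal rule: (h/2)[f(x₀) + 2f(x₁) + 2f(x₂) + ... + f(xₙ)]

x_0 = 1.2500, f(x_0) = 2.441406, coefficient = 1
x_1 = 1.7500, f(x_1) = 9.378906, coefficient = 2
x_2 = 2.2500, f(x_2) = 25.628906, coefficient = 2
x_3 = 2.7500, f(x_3) = 57.191406, coefficient = 2
x_4 = 3.2500, f(x_4) = 111.566406, coefficient = 2
x_5 = 3.7500, f(x_5) = 197.753906, coefficient = 2
x_6 = 4.2500, f(x_6) = 326.253906, coefficient = 1

I ≈ (0.500000/2) × 1131.734375 = 282.933594
Exact value: 276.705469
Error: 6.228125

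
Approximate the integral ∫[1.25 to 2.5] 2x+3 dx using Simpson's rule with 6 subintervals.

f(x) = 2x+3
a = 1.25, b = 2.5, n = 6
h = (b - a)/n = 0.208333

Simpson's rule: (h/3)[f(x₀) + 4f(x₁) + 2f(x₂) + ... + f(xₙ)]

x_0 = 1.2500, f(x_0) = 5.500000, coefficient = 1
x_1 = 1.4583, f(x_1) = 5.916667, coefficient = 4
x_2 = 1.6667, f(x_2) = 6.333333, coefficient = 2
x_3 = 1.8750, f(x_3) = 6.750000, coefficient = 4
x_4 = 2.0833, f(x_4) = 7.166667, coefficient = 2
x_5 = 2.2917, f(x_5) = 7.583333, coefficient = 4
x_6 = 2.5000, f(x_6) = 8.000000, coefficient = 1

I ≈ (0.208333/3) × 121.500000 = 8.437500
Exact value: 8.437500
Error: 0.000000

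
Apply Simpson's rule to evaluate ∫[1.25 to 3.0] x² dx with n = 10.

f(x) = x²
a = 1.25, b = 3.0, n = 10
h = (b - a)/n = 0.175000

Simpson's rule: (h/3)[f(x₀) + 4f(x₁) + 2f(x₂) + ... + f(xₙ)]

x_0 = 1.2500, f(x_0) = 1.562500, coefficient = 1
x_1 = 1.4250, f(x_1) = 2.030625, coefficient = 4
x_2 = 1.6000, f(x_2) = 2.560000, coefficient = 2
x_3 = 1.7750, f(x_3) = 3.150625, coefficient = 4
x_4 = 1.9500, f(x_4) = 3.802500, coefficient = 2
x_5 = 2.1250, f(x_5) = 4.515625, coefficient = 4
x_6 = 2.3000, f(x_6) = 5.290000, coefficient = 2
x_7 = 2.4750, f(x_7) = 6.125625, coefficient = 4
x_8 = 2.6500, f(x_8) = 7.022500, coefficient = 2
x_9 = 2.8250, f(x_9) = 7.980625, coefficient = 4
x_10 = 3.0000, f(x_10) = 9.000000, coefficient = 1

I ≈ (0.175000/3) × 143.125000 = 8.348958
Exact value: 8.348958
Error: 0.000000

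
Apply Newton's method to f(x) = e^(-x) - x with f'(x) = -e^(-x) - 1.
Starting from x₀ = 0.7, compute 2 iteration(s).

f(x) = e^(-x) - x
f'(x) = -e^(-x) - 1
x₀ = 0.7

Newton-Raphson formula: x_{n+1} = x_n - f(x_n)/f'(x_n)

Iteration 1:
  f(0.700000) = -0.203415
  f'(0.700000) = -1.496585
  x_1 = 0.700000 - (-0.203415)/(-1.496585) = 0.564081
Iteration 2:
  f(0.564081) = 0.004802
  f'(0.564081) = -1.568883
  x_2 = 0.564081 - 0.004802/(-1.568883) = 0.567142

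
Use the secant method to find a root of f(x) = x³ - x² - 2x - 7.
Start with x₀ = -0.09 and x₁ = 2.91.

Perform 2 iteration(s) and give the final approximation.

f(x) = x³ - x² - 2x - 7
x₀ = -0.09, x₁ = 2.91

Secant formula: x_{n+1} = x_n - f(x_n)(x_n - x_{n-1})/(f(x_n) - f(x_{n-1}))

Iteration 1:
  f(-0.090000) = -6.828829
  f(2.910000) = 3.354071
  x_2 = 2.910000 - 3.354071×(2.910000 - (-0.090000))/(3.354071 - (-6.828829))
       = 1.921852
Iteration 2:
  f(2.910000) = 3.354071
  f(1.921852) = -7.438830
  x_3 = 1.921852 - (-7.438830)×(1.921852 - 2.910000)/(-7.438830 - 3.354071)
       = 2.602917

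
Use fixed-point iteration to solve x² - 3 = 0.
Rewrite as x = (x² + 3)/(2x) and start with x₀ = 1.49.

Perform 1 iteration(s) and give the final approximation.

Equation: x² - 3 = 0
Fixed-point form: x = (x² + 3)/(2x)
x₀ = 1.49

x_1 = g(1.490000) = 1.751711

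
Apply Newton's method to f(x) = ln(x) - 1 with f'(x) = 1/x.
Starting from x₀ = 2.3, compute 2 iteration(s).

f(x) = ln(x) - 1
f'(x) = 1/x
x₀ = 2.3

Newton-Raphson formula: x_{n+1} = x_n - f(x_n)/f'(x_n)

Iteration 1:
  f(2.300000) = -0.167091
  f'(2.300000) = 0.434783
  x_1 = 2.300000 - (-0.167091)/0.434783 = 2.684309
Iteration 2:
  f(2.684309) = -0.012577
  f'(2.684309) = 0.372535
  x_2 = 2.684309 - (-0.012577)/0.372535 = 2.718069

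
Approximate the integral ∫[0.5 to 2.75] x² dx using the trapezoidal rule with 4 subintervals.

f(x) = x²
a = 0.5, b = 2.75, n = 4
h = (b - a)/n = 0.562500

Trapezoidal rule: (h/2)[f(x₀) + 2f(x₁) + 2f(x₂) + ... + f(xₙ)]

x_0 = 0.5000, f(x_0) = 0.250000, coefficient = 1
x_1 = 1.0625, f(x_1) = 1.128906, coefficient = 2
x_2 = 1.6250, f(x_2) = 2.640625, coefficient = 2
x_3 = 2.1875, f(x_3) = 4.785156, coefficient = 2
x_4 = 2.7500, f(x_4) = 7.562500, coefficient = 1

I ≈ (0.562500/2) × 24.921875 = 7.009277
Exact value: 6.890625
Error: 0.118652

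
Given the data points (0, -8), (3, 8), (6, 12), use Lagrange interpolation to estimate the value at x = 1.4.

Lagrange interpolation formula:
P(x) = Σ yᵢ × Lᵢ(x)
where Lᵢ(x) = Π_{j≠i} (x - xⱼ)/(xᵢ - xⱼ)

L_0(1.4) = (1.4 - 3)/(0 - 3) × (1.4 - 6)/(0 - 6) = 0.408889
L_1(1.4) = (1.4 - 0)/(3 - 0) × (1.4 - 6)/(3 - 6) = 0.715556
L_2(1.4) = (1.4 - 0)/(6 - 0) × (1.4 - 3)/(6 - 3) = -0.124444

P(1.4) = (-8)×L_0(1.4) + 8×L_1(1.4) + 12×L_2(1.4)
P(1.4) = 0.960000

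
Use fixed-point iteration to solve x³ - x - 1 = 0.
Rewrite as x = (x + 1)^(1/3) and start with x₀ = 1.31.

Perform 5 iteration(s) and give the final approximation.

Equation: x³ - x - 1 = 0
Fixed-point form: x = (x + 1)^(1/3)
x₀ = 1.31

x_1 = g(1.310000) = 1.321916
x_2 = g(1.321916) = 1.324186
x_3 = g(1.324186) = 1.324617
x_4 = g(1.324617) = 1.324699
x_5 = g(1.324699) = 1.324714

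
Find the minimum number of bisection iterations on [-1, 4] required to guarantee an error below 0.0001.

We need (b-a)/2^n ≤ 0.0001
(4 - (-1))/2^n ≤ 0.0001
5/2^n ≤ 0.0001
2^n ≥ 50000
n ≥ log₂(50000) = 15.61
n ≥ 16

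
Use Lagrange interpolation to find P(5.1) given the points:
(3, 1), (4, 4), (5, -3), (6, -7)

Lagrange interpolation formula:
P(x) = Σ yᵢ × Lᵢ(x)
where Lᵢ(x) = Π_{j≠i} (x - xⱼ)/(xᵢ - xⱼ)

L_0(5.1) = (5.1 - 4)/(3 - 4) × (5.1 - 5)/(3 - 5) × (5.1 - 6)/(3 - 6) = 0.016500
L_1(5.1) = (5.1 - 3)/(4 - 3) × (5.1 - 5)/(4 - 5) × (5.1 - 6)/(4 - 6) = -0.094500
L_2(5.1) = (5.1 - 3)/(5 - 3) × (5.1 - 4)/(5 - 4) × (5.1 - 6)/(5 - 6) = 1.039500
L_3(5.1) = (5.1 - 3)/(6 - 3) × (5.1 - 4)/(6 - 4) × (5.1 - 5)/(6 - 5) = 0.038500

P(5.1) = 1×L_0(5.1) + 4×L_1(5.1) + (-3)×L_2(5.1) + (-7)×L_3(5.1)
P(5.1) = -3.749500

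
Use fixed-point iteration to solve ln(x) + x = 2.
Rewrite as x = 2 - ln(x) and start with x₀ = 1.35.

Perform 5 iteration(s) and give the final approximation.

Equation: ln(x) + x = 2
Fixed-point form: x = 2 - ln(x)
x₀ = 1.35

x_1 = g(1.350000) = 1.699895
x_2 = g(1.699895) = 1.469433
x_3 = g(1.469433) = 1.615123
x_4 = g(1.615123) = 1.520589
x_5 = g(1.520589) = 1.580902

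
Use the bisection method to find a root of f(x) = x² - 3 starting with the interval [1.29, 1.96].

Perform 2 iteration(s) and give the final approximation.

f(x) = x² - 3
Initial interval: [1.29, 1.96]

Iteration 1:
  c_1 = (1.290000 + 1.960000)/2 = 1.625000
  f(c_1) = f(1.625000) = -0.359375
  f(a) × f(c) ≥ 0, new interval: [1.625000, 1.960000]
Iteration 2:
  c_2 = (1.625000 + 1.960000)/2 = 1.792500
  f(c_2) = f(1.792500) = 0.213056
  f(a) × f(c) < 0, new interval: [1.625000, 1.792500]

After 2 iteration(s), the approximation is c_2 = 1.792500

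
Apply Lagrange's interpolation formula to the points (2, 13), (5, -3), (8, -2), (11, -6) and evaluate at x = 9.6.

Lagrange interpolation formula:
P(x) = Σ yᵢ × Lᵢ(x)
where Lᵢ(x) = Π_{j≠i} (x - xⱼ)/(xᵢ - xⱼ)

L_0(9.6) = (9.6 - 5)/(2 - 5) × (9.6 - 8)/(2 - 8) × (9.6 - 11)/(2 - 11) = 0.063605
L_1(9.6) = (9.6 - 2)/(5 - 2) × (9.6 - 8)/(5 - 8) × (9.6 - 11)/(5 - 11) = -0.315259
L_2(9.6) = (9.6 - 2)/(8 - 2) × (9.6 - 5)/(8 - 5) × (9.6 - 11)/(8 - 11) = 0.906370
L_3(9.6) = (9.6 - 2)/(11 - 2) × (9.6 - 5)/(11 - 5) × (9.6 - 8)/(11 - 8) = 0.345284

P(9.6) = 13×L_0(9.6) + (-3)×L_1(9.6) + (-2)×L_2(9.6) + (-6)×L_3(9.6)
P(9.6) = -2.111802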